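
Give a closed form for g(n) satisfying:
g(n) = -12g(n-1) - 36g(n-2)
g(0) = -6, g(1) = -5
Characteristic equation: x² + 12x + 36 = 0, which is (x - (-6))².
Repeated root r = -6.
General solution: g(n) = (A + Bn)·(-6)^n.
From g(0) = -6: A = -6.
From g(1) = -5: (A + B)·(-6) = -5 ⇒ B = \frac{41}{6}.
So g(n) = \left(\frac{41 n}{6} - 6\right) \cdot (-6)^n.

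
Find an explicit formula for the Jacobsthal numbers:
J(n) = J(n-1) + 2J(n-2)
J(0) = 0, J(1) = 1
This is the Jacobsthal sequence.
Characteristic equation: x² - x - 2 = 0; roots r₁ = 2, r₂ = -1.
General: J(n) = A·r₁^n + B·r₂^n. Solving with J(0)=0, J(1)=1 gives A = \frac{1}{3}, B = - \frac{1}{3}.
So J(n) = - \frac{\left(-1\right)^{n}}{3} + \frac{2^{n}}{3}.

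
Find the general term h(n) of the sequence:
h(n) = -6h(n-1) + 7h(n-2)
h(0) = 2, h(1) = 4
Characteristic equation: x² + 6x - 7 = 0, which factors as (x - (-7))(x - (1)) = 0.
Roots r₁ = -7, r₂ = 1 (distinct).
General solution: h(n) = A·(-7)^n + B·(1)^n.
From h(0) = 2: A + B = 2.
From h(1) = 4: -7A + B = 4.
Solving: A = - \frac{1}{4}, B = \frac{9}{4}.
So h(n) = \frac{9}{4} - \frac{\left(-7\right)^{n}}{4}.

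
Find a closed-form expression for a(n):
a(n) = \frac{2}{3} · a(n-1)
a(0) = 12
Pure geometric recurrence with ratio \frac{2}{3}.
By induction a(n) = a(0) · (\frac{2}{3})^n = 12 \left(\frac{2}{3}\right)^{n}.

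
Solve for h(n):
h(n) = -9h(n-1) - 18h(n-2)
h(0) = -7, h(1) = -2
Characteristic equation: x² + 9x + 18 = 0, which factors as (x - (-6))(x - (-3)) = 0.
Roots r₁ = -6, r₂ = -3 (distinct).
General solution: h(n) = A·(-6)^n + B·(-3)^n.
From h(0) = -7: A + B = -7.
From h(1) = -2: -6A - 3B = -2.
Solving: A = \frac{23}{3}, B = - \frac{44}{3}.
So h(n) = - \frac{44 \left(-3\right)^{n}}{3} + \frac{23 \left(-6\right)^{n}}{3}.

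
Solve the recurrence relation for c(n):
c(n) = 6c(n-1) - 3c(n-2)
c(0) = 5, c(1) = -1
Characteristic equation: x² - 6x + 3 = 0.
Discriminant Δ = (6)² + 4·(-3) = 24.
Roots r₁,₂ = (6 ± √24)/2, so r₁ = \sqrt{6} + 3, r₂ = 3 - \sqrt{6}.
General solution: c(n) = A·r₁^n + B·r₂^n.
From the initial conditions, A + B = 5 and r₁A + r₂B = -1.
Since r₁ - r₂ = √24: A = (-1 - (5)r₂)/√24 = \frac{5}{2} - \frac{4 \sqrt{6}}{3}, and B = 5 - A = \frac{5}{2} + \frac{4 \sqrt{6}}{3}.
So c(n) = \left(\frac{5}{2} - \frac{4 \sqrt{6}}{3}\right)\left(\sqrt{6} + 3\right)^n + \left(\frac{5}{2} + \frac{4 \sqrt{6}}{3}\right)\left(3 - \sqrt{6}\right)^n.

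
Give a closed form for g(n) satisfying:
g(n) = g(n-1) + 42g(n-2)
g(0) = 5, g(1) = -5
Characteristic equation: x² - x - 42 = 0, which factors as (x - (7))(x - (-6)) = 0.
Roots r₁ = 7, r₂ = -6 (distinct).
General solution: g(n) = A·(7)^n + B·(-6)^n.
From g(0) = 5: A + B = 5.
From g(1) = -5: 7A - 6B = -5.
Solving: A = \frac{25}{13}, B = \frac{40}{13}.
So g(n) = \frac{40 \left(-6\right)^{n}}{13} + \frac{25 \cdot 7^{n}}{13}.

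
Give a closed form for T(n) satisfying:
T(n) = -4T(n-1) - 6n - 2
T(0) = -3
First-order linear with linear forcing.
Homogeneous solution: T_h(n) = A·(-4)^n.
Try particular T_p(n) = pn + q. Substituting:
  pn + q = -4(p(n-1) + q) - 6n - 2.
Matching the n-coefficient: p = -4p - 6 ⇒ p = - \frac{6}{5}.
Matching constants: q = 4p - 4q - 2 ⇒ q = - \frac{34}{25}.
General: T(n) = A·(-4)^n - \frac{6 n}{5} - \frac{34}{25}.
Apply T(0) = -3: A - \frac{34}{25} = -3 ⇒ A = - \frac{41}{25}.
So T(n) = - \frac{41 \left(-4\right)^{n}}{25} - \frac{6 n}{5} - \frac{34}{25}.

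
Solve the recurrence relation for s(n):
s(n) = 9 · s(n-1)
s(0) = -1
Pure geometric recurrence with ratio 9.
By induction s(n) = s(0) · (9)^n = - 9^{n}.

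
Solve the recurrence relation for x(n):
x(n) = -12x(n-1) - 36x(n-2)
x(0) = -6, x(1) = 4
Characteristic equation: x² + 12x + 36 = 0, which is (x - (-6))².
Repeated root r = -6.
General solution: x(n) = (A + Bn)·(-6)^n.
From x(0) = -6: A = -6.
From x(1) = 4: (A + B)·(-6) = 4 ⇒ B = \frac{16}{3}.
So x(n) = \left(\frac{16 n}{3} - 6\right) \cdot (-6)^n.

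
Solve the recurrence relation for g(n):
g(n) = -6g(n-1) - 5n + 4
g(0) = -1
First-order linear with linear forcing.
Homogeneous solution: g_h(n) = A·(-6)^n.
Try particular g_p(n) = pn + q. Substituting:
  pn + q = -6(p(n-1) + q) - 5n + 4.
Matching the n-coefficient: p = -6p - 5 ⇒ p = - \frac{5}{7}.
Matching constants: q = 6p - 6q + 4 ⇒ q = - \frac{2}{49}.
General: g(n) = A·(-6)^n - \frac{5 n}{7} - \frac{2}{49}.
Apply g(0) = -1: A - \frac{2}{49} = -1 ⇒ A = - \frac{47}{49}.
So g(n) = - \frac{47 \left(-6\right)^{n}}{49} - \frac{5 n}{7} - \frac{2}{49}.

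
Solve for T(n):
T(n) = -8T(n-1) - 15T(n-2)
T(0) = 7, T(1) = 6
Characteristic equation: x² + 8x + 15 = 0, which factors as (x - (-3))(x - (-5)) = 0.
Roots r₁ = -3, r₂ = -5 (distinct).
General solution: T(n) = A·(-3)^n + B·(-5)^n.
From T(0) = 7: A + B = 7.
From T(1) = 6: -3A - 5B = 6.
Solving: A = \frac{41}{2}, B = - \frac{27}{2}.
So T(n) = \frac{41 \left(-3\right)^{n}}{2} - \frac{27 \left(-5\right)^{n}}{2}.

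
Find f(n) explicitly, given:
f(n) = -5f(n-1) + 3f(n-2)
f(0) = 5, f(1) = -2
Characteristic equation: x² + 5x - 3 = 0.
Discriminant Δ = (-5)² + 4·(3) = 37.
Roots r₁,₂ = (-5 ± √37)/2, so r₁ = - \frac{5}{2} + \frac{\sqrt{37}}{2}, r₂ = - \frac{\sqrt{37}}{2} - \frac{5}{2}.
General solution: f(n) = A·r₁^n + B·r₂^n.
From the initial conditions, A + B = 5 and r₁A + r₂B = -2.
Since r₁ - r₂ = √37: A = (-2 - (5)r₂)/√37 = \frac{21 \sqrt{37}}{74} + \frac{5}{2}, and B = 5 - A = \frac{5}{2} - \frac{21 \sqrt{37}}{74}.
So f(n) = \left(\frac{21 \sqrt{37}}{74} + \frac{5}{2}\right)\left(- \frac{5}{2} + \frac{\sqrt{37}}{2}\right)^n + \left(\frac{5}{2} - \frac{21 \sqrt{37}}{74}\right)\left(- \frac{\sqrt{37}}{2} - \frac{5}{2}\right)^n.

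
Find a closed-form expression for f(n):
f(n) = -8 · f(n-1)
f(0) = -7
Pure geometric recurrence with ratio -8.
By induction f(n) = f(0) · (-8)^n = - 7 \left(-8\right)^{n}.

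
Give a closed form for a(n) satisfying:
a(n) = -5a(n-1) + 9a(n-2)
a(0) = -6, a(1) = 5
Characteristic equation: x² + 5x - 9 = 0.
Discriminant Δ = (-5)² + 4·(9) = 61.
Roots r₁,₂ = (-5 ± √61)/2, so r₁ = - \frac{5}{2} + \frac{\sqrt{61}}{2}, r₂ = - \frac{\sqrt{61}}{2} - \frac{5}{2}.
General solution: a(n) = A·r₁^n + B·r₂^n.
From the initial conditions, A + B = -6 and r₁A + r₂B = 5.
Since r₁ - r₂ = √61: A = (5 - (-6)r₂)/√61 = -3 - \frac{10 \sqrt{61}}{61}, and B = -6 - A = -3 + \frac{10 \sqrt{61}}{61}.
So a(n) = \left(-3 - \frac{10 \sqrt{61}}{61}\right)\left(- \frac{5}{2} + \frac{\sqrt{61}}{2}\right)^n + \left(-3 + \frac{10 \sqrt{61}}{61}\right)\left(- \frac{\sqrt{61}}{2} - \frac{5}{2}\right)^n.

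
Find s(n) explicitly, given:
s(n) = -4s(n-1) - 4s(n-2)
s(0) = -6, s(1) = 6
Characteristic equation: x² + 4x + 4 = 0, which is (x - (-2))².
Repeated root r = -2.
General solution: s(n) = (A + Bn)·(-2)^n.
From s(0) = -6: A = -6.
From s(1) = 6: (A + B)·(-2) = 6 ⇒ B = 3.
So s(n) = \left(3 n - 6\right) \cdot (-2)^n.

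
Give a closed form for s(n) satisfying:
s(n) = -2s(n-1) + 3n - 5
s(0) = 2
First-order linear with linear forcing.
Homogeneous solution: s_h(n) = A·(-2)^n.
Try particular s_p(n) = pn + q. Substituting:
  pn + q = -2(p(n-1) + q) + 3n - 5.
Matching the n-coefficient: p = -2p + 3 ⇒ p = 1.
Matching constants: q = 2p - 2q - 5 ⇒ q = -1.
General: s(n) = A·(-2)^n + n - 1.
Apply s(0) = 2: A - 1 = 2 ⇒ A = 3.
So s(n) = 3 \left(-2\right)^{n} + n - 1.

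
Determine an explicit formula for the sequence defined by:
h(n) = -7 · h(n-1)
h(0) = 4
Pure geometric recurrence with ratio -7.
By induction h(n) = h(0) · (-7)^n = 4 \left(-7\right)^{n}.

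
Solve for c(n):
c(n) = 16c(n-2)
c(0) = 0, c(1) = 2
Characteristic equation: x² - 16 = 0, which factors as (x - (-4))(x - (4)) = 0.
Roots r₁ = -4, r₂ = 4 (distinct).
General solution: c(n) = A·(-4)^n + B·(4)^n.
From c(0) = 0: A + B = 0.
From c(1) = 2: -4A + 4B = 2.
Solving: A = - \frac{1}{4}, B = \frac{1}{4}.
So c(n) = - \frac{\left(-4\right)^{n}}{4} + \frac{4^{n}}{4}.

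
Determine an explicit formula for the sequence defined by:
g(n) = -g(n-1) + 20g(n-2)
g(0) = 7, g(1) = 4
Characteristic equation: x² + x - 20 = 0, which factors as (x - (-5))(x - (4)) = 0.
Roots r₁ = -5, r₂ = 4 (distinct).
General solution: g(n) = A·(-5)^n + B·(4)^n.
From g(0) = 7: A + B = 7.
From g(1) = 4: -5A + 4B = 4.
Solving: A = \frac{8}{3}, B = \frac{13}{3}.
So g(n) = \frac{8 \left(-5\right)^{n}}{3} + \frac{13 \cdot 4^{n}}{3}.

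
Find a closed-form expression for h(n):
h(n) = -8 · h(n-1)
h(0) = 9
Pure geometric recurrence with ratio -8.
By induction h(n) = h(0) · (-8)^n = 9 \left(-8\right)^{n}.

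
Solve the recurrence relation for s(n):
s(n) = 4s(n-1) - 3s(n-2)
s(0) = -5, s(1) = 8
Characteristic equation: x² - 4x + 3 = 0, which factors as (x - (3))(x - (1)) = 0.
Roots r₁ = 3, r₂ = 1 (distinct).
General solution: s(n) = A·(3)^n + B·(1)^n.
From s(0) = -5: A + B = -5.
From s(1) = 8: 3A + B = 8.
Solving: A = \frac{13}{2}, B = - \frac{23}{2}.
So s(n) = \frac{13 \cdot 3^{n}}{2} - \frac{23}{2}.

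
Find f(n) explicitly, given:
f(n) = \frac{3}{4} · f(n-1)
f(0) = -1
Pure geometric recurrence with ratio \frac{3}{4}.
By induction f(n) = f(0) · (\frac{3}{4})^n = - \left(\frac{3}{4}\right)^{n}.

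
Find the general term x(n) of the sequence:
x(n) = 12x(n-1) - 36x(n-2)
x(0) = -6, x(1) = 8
Characteristic equation: x² - 12x + 36 = 0, which is (x - (6))².
Repeated root r = 6.
General solution: x(n) = (A + Bn)·(6)^n.
From x(0) = -6: A = -6.
From x(1) = 8: (A + B)·(6) = 8 ⇒ B = \frac{22}{3}.
So x(n) = \left(\frac{22 n}{3} - 6\right) \cdot (6)^n.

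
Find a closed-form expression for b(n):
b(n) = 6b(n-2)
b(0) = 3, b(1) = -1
Characteristic equation: x² - 6 = 0.
Discriminant Δ = (0)² + 4·(6) = 24.
Roots r₁,₂ = (0 ± √24)/2, so r₁ = \sqrt{6}, r₂ = - \sqrt{6}.
General solution: b(n) = A·r₁^n + B·r₂^n.
From the initial conditions, A + B = 3 and r₁A + r₂B = -1.
Since r₁ - r₂ = √24: A = (-1 - (3)r₂)/√24 = \frac{3}{2} - \frac{\sqrt{6}}{12}, and B = 3 - A = \frac{\sqrt{6}}{12} + \frac{3}{2}.
So b(n) = \left(\frac{3}{2} - \frac{\sqrt{6}}{12}\right)\left(\sqrt{6}\right)^n + \left(\frac{\sqrt{6}}{12} + \frac{3}{2}\right)\left(- \sqrt{6}\right)^n.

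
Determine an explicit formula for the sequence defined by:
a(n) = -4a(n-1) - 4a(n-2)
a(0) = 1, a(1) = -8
Characteristic equation: x² + 4x + 4 = 0, which is (x - (-2))².
Repeated root r = -2.
General solution: a(n) = (A + Bn)·(-2)^n.
From a(0) = 1: A = 1.
From a(1) = -8: (A + B)·(-2) = -8 ⇒ B = 3.
So a(n) = \left(3 n + 1\right) \cdot (-2)^n.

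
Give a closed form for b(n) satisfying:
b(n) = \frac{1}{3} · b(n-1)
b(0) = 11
Pure geometric recurrence with ratio \frac{1}{3}.
By induction b(n) = b(0) · (\frac{1}{3})^n = 11 \cdot 3^{- n}.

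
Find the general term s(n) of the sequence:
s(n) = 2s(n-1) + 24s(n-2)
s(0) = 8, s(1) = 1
Characteristic equation: x² - 2x - 24 = 0, which factors as (x - (6))(x - (-4)) = 0.
Roots r₁ = 6, r₂ = -4 (distinct).
General solution: s(n) = A·(6)^n + B·(-4)^n.
From s(0) = 8: A + B = 8.
From s(1) = 1: 6A - 4B = 1.
Solving: A = \frac{33}{10}, B = \frac{47}{10}.
So s(n) = \frac{47 \left(-4\right)^{n}}{10} + \frac{33 \cdot 6^{n}}{10}.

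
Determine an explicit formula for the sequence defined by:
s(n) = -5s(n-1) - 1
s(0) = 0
First-order linear non-homogeneous.
Homogeneous solution: s_h(n) = A·(-5)^n.
Try constant particular solution s_p = K: K = -5K - 1 ⇒ K = - \frac{1}{6}.
General: s(n) = A·(-5)^n - \frac{1}{6}.
Apply s(0) = 0: A - \frac{1}{6} = 0 ⇒ A = \frac{1}{6}.
So s(n) = \frac{\left(-5\right)^{n}}{6} - \frac{1}{6}.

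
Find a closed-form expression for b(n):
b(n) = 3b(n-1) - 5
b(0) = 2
First-order linear non-homogeneous.
Homogeneous solution: b_h(n) = A·(3)^n.
Try constant particular solution b_p = K: K = 3K - 5 ⇒ K = \frac{5}{2}.
General: b(n) = A·(3)^n + \frac{5}{2}.
Apply b(0) = 2: A + \frac{5}{2} = 2 ⇒ A = - \frac{1}{2}.
So b(n) = \frac{5}{2} - \frac{3^{n}}{2}.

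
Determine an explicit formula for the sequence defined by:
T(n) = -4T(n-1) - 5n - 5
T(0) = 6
First-order linear with linear forcing.
Homogeneous solution: T_h(n) = A·(-4)^n.
Try particular T_p(n) = pn + q. Substituting:
  pn + q = -4(p(n-1) + q) - 5n - 5.
Matching the n-coefficient: p = -4p - 5 ⇒ p = -1.
Matching constants: q = 4p - 4q - 5 ⇒ q = - \frac{9}{5}.
General: T(n) = A·(-4)^n - n - \frac{9}{5}.
Apply T(0) = 6: A - \frac{9}{5} = 6 ⇒ A = \frac{39}{5}.
So T(n) = \frac{39 \left(-4\right)^{n}}{5} - n - \frac{9}{5}.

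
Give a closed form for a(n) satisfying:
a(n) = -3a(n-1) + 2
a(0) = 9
First-order linear non-homogeneous.
Homogeneous solution: a_h(n) = A·(-3)^n.
Try constant particular solution a_p = K: K = -3K + 2 ⇒ K = \frac{1}{2}.
General: a(n) = A·(-3)^n + \frac{1}{2}.
Apply a(0) = 9: A + \frac{1}{2} = 9 ⇒ A = \frac{17}{2}.
So a(n) = \frac{17 \left(-3\right)^{n}}{2} + \frac{1}{2}.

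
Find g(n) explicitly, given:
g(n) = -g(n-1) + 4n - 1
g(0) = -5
First-order linear with linear forcing.
Homogeneous solution: g_h(n) = A·(-1)^n.
Try particular g_p(n) = pn + q. Substituting:
  pn + q = -(p(n-1) + q) + 4n - 1.
Matching the n-coefficient: p = -p + 4 ⇒ p = 2.
Matching constants: q = p - q - 1 ⇒ q = \frac{1}{2}.
General: g(n) = A·(-1)^n + 2 n + \frac{1}{2}.
Apply g(0) = -5: A + \frac{1}{2} = -5 ⇒ A = - \frac{11}{2}.
So g(n) = - \frac{11 \left(-1\right)^{n}}{2} + 2 n + \frac{1}{2}.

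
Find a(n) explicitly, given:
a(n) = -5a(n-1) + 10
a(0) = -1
First-order linear non-homogeneous.
Homogeneous solution: a_h(n) = A·(-5)^n.
Try constant particular solution a_p = K: K = -5K + 10 ⇒ K = \frac{5}{3}.
General: a(n) = A·(-5)^n + \frac{5}{3}.
Apply a(0) = -1: A + \frac{5}{3} = -1 ⇒ A = - \frac{8}{3}.
So a(n) = \frac{5}{3} - \frac{8 \left(-5\right)^{n}}{3}.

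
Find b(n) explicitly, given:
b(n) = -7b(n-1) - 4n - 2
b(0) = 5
First-order linear with linear forcing.
Homogeneous solution: b_h(n) = A·(-7)^n.
Try particular b_p(n) = pn + q. Substituting:
  pn + q = -7(p(n-1) + q) - 4n - 2.
Matching the n-coefficient: p = -7p - 4 ⇒ p = - \frac{1}{2}.
Matching constants: q = 7p - 7q - 2 ⇒ q = - \frac{11}{16}.
General: b(n) = A·(-7)^n - \frac{n}{2} - \frac{11}{16}.
Apply b(0) = 5: A - \frac{11}{16} = 5 ⇒ A = \frac{91}{16}.
So b(n) = \frac{91 \left(-7\right)^{n}}{16} - \frac{n}{2} - \frac{11}{16}.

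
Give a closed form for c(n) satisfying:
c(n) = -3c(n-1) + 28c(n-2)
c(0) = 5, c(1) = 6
Characteristic equation: x² + 3x - 28 = 0, which factors as (x - (-7))(x - (4)) = 0.
Roots r₁ = -7, r₂ = 4 (distinct).
General solution: c(n) = A·(-7)^n + B·(4)^n.
From c(0) = 5: A + B = 5.
From c(1) = 6: -7A + 4B = 6.
Solving: A = \frac{14}{11}, B = \frac{41}{11}.
So c(n) = \frac{14 \left(-7\right)^{n}}{11} + \frac{41 \cdot 4^{n}}{11}.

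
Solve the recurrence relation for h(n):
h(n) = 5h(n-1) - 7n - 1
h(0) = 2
First-order linear with linear forcing.
Homogeneous solution: h_h(n) = A·(5)^n.
Try particular h_p(n) = pn + q. Substituting:
  pn + q = 5(p(n-1) + q) - 7n - 1.
Matching the n-coefficient: p = 5p - 7 ⇒ p = \frac{7}{4}.
Matching constants: q = -5p + 5q - 1 ⇒ q = \frac{39}{16}.
General: h(n) = A·(5)^n + \frac{7 n}{4} + \frac{39}{16}.
Apply h(0) = 2: A + \frac{39}{16} = 2 ⇒ A = - \frac{7}{16}.
So h(n) = - \frac{7 \cdot 5^{n}}{16} + \frac{7 n}{4} + \frac{39}{16}.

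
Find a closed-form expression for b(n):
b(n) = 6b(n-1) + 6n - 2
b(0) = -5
First-order linear with linear forcing.
Homogeneous solution: b_h(n) = A·(6)^n.
Try particular b_p(n) = pn + q. Substituting:
  pn + q = 6(p(n-1) + q) + 6n - 2.
Matching the n-coefficient: p = 6p + 6 ⇒ p = - \frac{6}{5}.
Matching constants: q = -6p + 6q - 2 ⇒ q = - \frac{26}{25}.
General: b(n) = A·(6)^n - \frac{6 n}{5} - \frac{26}{25}.
Apply b(0) = -5: A - \frac{26}{25} = -5 ⇒ A = - \frac{99}{25}.
So b(n) = - \frac{99 \cdot 6^{n}}{25} - \frac{6 n}{5} - \frac{26}{25}.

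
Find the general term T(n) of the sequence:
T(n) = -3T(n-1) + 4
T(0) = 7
First-order linear non-homogeneous.
Homogeneous solution: T_h(n) = A·(-3)^n.
Try constant particular solution T_p = K: K = -3K + 4 ⇒ K = 1.
General: T(n) = A·(-3)^n + 1.
Apply T(0) = 7: A + 1 = 7 ⇒ A = 6.
So T(n) = 6 \left(-3\right)^{n} + 1.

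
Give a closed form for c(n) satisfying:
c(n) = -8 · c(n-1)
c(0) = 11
Pure geometric recurrence with ratio -8.
By induction c(n) = c(0) · (-8)^n = 11 \left(-8\right)^{n}.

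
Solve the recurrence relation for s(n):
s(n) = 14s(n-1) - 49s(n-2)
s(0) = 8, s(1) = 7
Characteristic equation: x² - 14x + 49 = 0, which is (x - (7))².
Repeated root r = 7.
General solution: s(n) = (A + Bn)·(7)^n.
From s(0) = 8: A = 8.
From s(1) = 7: (A + B)·(7) = 7 ⇒ B = -7.
So s(n) = \left(8 - 7 n\right) \cdot (7)^n.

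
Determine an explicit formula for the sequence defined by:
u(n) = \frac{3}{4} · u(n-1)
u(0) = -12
Pure geometric recurrence with ratio \frac{3}{4}.
By induction u(n) = u(0) · (\frac{3}{4})^n = - 12 \left(\frac{3}{4}\right)^{n}.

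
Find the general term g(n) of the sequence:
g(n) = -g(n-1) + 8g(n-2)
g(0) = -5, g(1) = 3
Characteristic equation: x² + x - 8 = 0.
Discriminant Δ = (-1)² + 4·(8) = 33.
Roots r₁,₂ = (-1 ± √33)/2, so r₁ = - \frac{1}{2} + \frac{\sqrt{33}}{2}, r₂ = - \frac{\sqrt{33}}{2} - \frac{1}{2}.
General solution: g(n) = A·r₁^n + B·r₂^n.
From the initial conditions, A + B = -5 and r₁A + r₂B = 3.
Since r₁ - r₂ = √33: A = (3 - (-5)r₂)/√33 = - \frac{5}{2} + \frac{\sqrt{33}}{66}, and B = -5 - A = - \frac{5}{2} - \frac{\sqrt{33}}{66}.
So g(n) = \left(- \frac{5}{2} + \frac{\sqrt{33}}{66}\right)\left(- \frac{1}{2} + \frac{\sqrt{33}}{2}\right)^n + \left(- \frac{5}{2} - \frac{\sqrt{33}}{66}\right)\left(- \frac{\sqrt{33}}{2} - \frac{1}{2}\right)^n.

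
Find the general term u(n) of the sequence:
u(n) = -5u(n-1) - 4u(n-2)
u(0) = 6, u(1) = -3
Characteristic equation: x² + 5x + 4 = 0, which factors as (x - (-4))(x - (-1)) = 0.
Roots r₁ = -4, r₂ = -1 (distinct).
General solution: u(n) = A·(-4)^n + B·(-1)^n.
From u(0) = 6: A + B = 6.
From u(1) = -3: -4A - B = -3.
Solving: A = -1, B = 7.
So u(n) = 7 \left(-1\right)^{n} - \left(-4\right)^{n}.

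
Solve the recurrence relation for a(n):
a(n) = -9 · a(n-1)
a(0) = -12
Pure geometric recurrence with ratio -9.
By induction a(n) = a(0) · (-9)^n = - 12 \left(-9\right)^{n}.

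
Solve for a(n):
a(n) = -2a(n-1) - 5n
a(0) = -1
First-order linear with linear forcing.
Homogeneous solution: a_h(n) = A·(-2)^n.
Try particular a_p(n) = pn + q. Substituting:
  pn + q = -2(p(n-1) + q) - 5n.
Matching the n-coefficient: p = -2p - 5 ⇒ p = - \frac{5}{3}.
Matching constants: q = 2p - 2q ⇒ q = - \frac{10}{9}.
General: a(n) = A·(-2)^n - \frac{5 n}{3} - \frac{10}{9}.
Apply a(0) = -1: A - \frac{10}{9} = -1 ⇒ A = \frac{1}{9}.
So a(n) = \frac{\left(-2\right)^{n}}{9} - \frac{5 n}{3} - \frac{10}{9}.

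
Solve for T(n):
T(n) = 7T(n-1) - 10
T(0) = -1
First-order linear non-homogeneous.
Homogeneous solution: T_h(n) = A·(7)^n.
Try constant particular solution T_p = K: K = 7K - 10 ⇒ K = \frac{5}{3}.
General: T(n) = A·(7)^n + \frac{5}{3}.
Apply T(0) = -1: A + \frac{5}{3} = -1 ⇒ A = - \frac{8}{3}.
So T(n) = \frac{5}{3} - \frac{8 \cdot 7^{n}}{3}.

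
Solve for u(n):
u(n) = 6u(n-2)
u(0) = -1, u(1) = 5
Characteristic equation: x² - 6 = 0.
Discriminant Δ = (0)² + 4·(6) = 24.
Roots r₁,₂ = (0 ± √24)/2, so r₁ = \sqrt{6}, r₂ = - \sqrt{6}.
General solution: u(n) = A·r₁^n + B·r₂^n.
From the initial conditions, A + B = -1 and r₁A + r₂B = 5.
Since r₁ - r₂ = √24: A = (5 - (-1)r₂)/√24 = - \frac{1}{2} + \frac{5 \sqrt{6}}{12}, and B = -1 - A = - \frac{5 \sqrt{6}}{12} - \frac{1}{2}.
So u(n) = \left(- \frac{1}{2} + \frac{5 \sqrt{6}}{12}\right)\left(\sqrt{6}\right)^n + \left(- \frac{5 \sqrt{6}}{12} - \frac{1}{2}\right)\left(- \sqrt{6}\right)^n.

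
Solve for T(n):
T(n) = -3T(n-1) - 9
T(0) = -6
First-order linear non-homogeneous.
Homogeneous solution: T_h(n) = A·(-3)^n.
Try constant particular solution T_p = K: K = -3K - 9 ⇒ K = - \frac{9}{4}.
General: T(n) = A·(-3)^n - \frac{9}{4}.
Apply T(0) = -6: A - \frac{9}{4} = -6 ⇒ A = - \frac{15}{4}.
So T(n) = - \frac{15 \left(-3\right)^{n}}{4} - \frac{9}{4}.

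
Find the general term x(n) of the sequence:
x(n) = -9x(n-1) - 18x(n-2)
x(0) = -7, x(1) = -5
Characteristic equation: x² + 9x + 18 = 0, which factors as (x - (-6))(x - (-3)) = 0.
Roots r₁ = -6, r₂ = -3 (distinct).
General solution: x(n) = A·(-6)^n + B·(-3)^n.
From x(0) = -7: A + B = -7.
From x(1) = -5: -6A - 3B = -5.
Solving: A = \frac{26}{3}, B = - \frac{47}{3}.
So x(n) = - \frac{47 \left(-3\right)^{n}}{3} + \frac{26 \left(-6\right)^{n}}{3}.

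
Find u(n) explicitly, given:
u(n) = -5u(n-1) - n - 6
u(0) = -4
First-order linear with linear forcing.
Homogeneous solution: u_h(n) = A·(-5)^n.
Try particular u_p(n) = pn + q. Substituting:
  pn + q = -5(p(n-1) + q) - n - 6.
Matching the n-coefficient: p = -5p - 1 ⇒ p = - \frac{1}{6}.
Matching constants: q = 5p - 5q - 6 ⇒ q = - \frac{41}{36}.
General: u(n) = A·(-5)^n - \frac{n}{6} - \frac{41}{36}.
Apply u(0) = -4: A - \frac{41}{36} = -4 ⇒ A = - \frac{103}{36}.
So u(n) = - \frac{103 \left(-5\right)^{n}}{36} - \frac{n}{6} - \frac{41}{36}.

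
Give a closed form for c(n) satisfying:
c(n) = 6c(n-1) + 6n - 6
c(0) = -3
First-order linear with linear forcing.
Homogeneous solution: c_h(n) = A·(6)^n.
Try particular c_p(n) = pn + q. Substituting:
  pn + q = 6(p(n-1) + q) + 6n - 6.
Matching the n-coefficient: p = 6p + 6 ⇒ p = - \frac{6}{5}.
Matching constants: q = -6p + 6q - 6 ⇒ q = - \frac{6}{25}.
General: c(n) = A·(6)^n - \frac{6 n}{5} - \frac{6}{25}.
Apply c(0) = -3: A - \frac{6}{25} = -3 ⇒ A = - \frac{69}{25}.
So c(n) = - \frac{69 \cdot 6^{n}}{25} - \frac{6 n}{5} - \frac{6}{25}.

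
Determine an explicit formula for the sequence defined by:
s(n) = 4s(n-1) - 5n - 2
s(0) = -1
First-order linear with linear forcing.
Homogeneous solution: s_h(n) = A·(4)^n.
Try particular s_p(n) = pn + q. Substituting:
  pn + q = 4(p(n-1) + q) - 5n - 2.
Matching the n-coefficient: p = 4p - 5 ⇒ p = \frac{5}{3}.
Matching constants: q = -4p + 4q - 2 ⇒ q = \frac{26}{9}.
General: s(n) = A·(4)^n + \frac{5 n}{3} + \frac{26}{9}.
Apply s(0) = -1: A + \frac{26}{9} = -1 ⇒ A = - \frac{35}{9}.
So s(n) = - \frac{35 \cdot 4^{n}}{9} + \frac{5 n}{3} + \frac{26}{9}.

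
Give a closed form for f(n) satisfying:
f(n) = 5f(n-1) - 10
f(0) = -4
First-order linear non-homogeneous.
Homogeneous solution: f_h(n) = A·(5)^n.
Try constant particular solution f_p = K: K = 5K - 10 ⇒ K = \frac{5}{2}.
General: f(n) = A·(5)^n + \frac{5}{2}.
Apply f(0) = -4: A + \frac{5}{2} = -4 ⇒ A = - \frac{13}{2}.
So f(n) = \frac{5}{2} - \frac{13 \cdot 5^{n}}{2}.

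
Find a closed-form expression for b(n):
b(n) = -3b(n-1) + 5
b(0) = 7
First-order linear non-homogeneous.
Homogeneous solution: b_h(n) = A·(-3)^n.
Try constant particular solution b_p = K: K = -3K + 5 ⇒ K = \frac{5}{4}.
General: b(n) = A·(-3)^n + \frac{5}{4}.
Apply b(0) = 7: A + \frac{5}{4} = 7 ⇒ A = \frac{23}{4}.
So b(n) = \frac{23 \left(-3\right)^{n}}{4} + \frac{5}{4}.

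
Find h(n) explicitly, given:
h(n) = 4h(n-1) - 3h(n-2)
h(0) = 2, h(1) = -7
Characteristic equation: x² - 4x + 3 = 0, which factors as (x - (3))(x - (1)) = 0.
Roots r₁ = 3, r₂ = 1 (distinct).
General solution: h(n) = A·(3)^n + B·(1)^n.
From h(0) = 2: A + B = 2.
From h(1) = -7: 3A + B = -7.
Solving: A = - \frac{9}{2}, B = \frac{13}{2}.
So h(n) = \frac{13}{2} - \frac{9 \cdot 3^{n}}{2}.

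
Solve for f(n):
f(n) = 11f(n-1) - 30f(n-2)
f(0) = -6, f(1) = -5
Characteristic equation: x² - 11x + 30 = 0, which factors as (x - (5))(x - (6)) = 0.
Roots r₁ = 5, r₂ = 6 (distinct).
General solution: f(n) = A·(5)^n + B·(6)^n.
From f(0) = -6: A + B = -6.
From f(1) = -5: 5A + 6B = -5.
Solving: A = -31, B = 25.
So f(n) = - 31 \cdot 5^{n} + 25 \cdot 6^{n}.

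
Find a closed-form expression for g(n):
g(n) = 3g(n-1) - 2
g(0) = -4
First-order linear non-homogeneous.
Homogeneous solution: g_h(n) = A·(3)^n.
Try constant particular solution g_p = K: K = 3K - 2 ⇒ K = 1.
General: g(n) = A·(3)^n + 1.
Apply g(0) = -4: A + 1 = -4 ⇒ A = -5.
So g(n) = 1 - 5 \cdot 3^{n}.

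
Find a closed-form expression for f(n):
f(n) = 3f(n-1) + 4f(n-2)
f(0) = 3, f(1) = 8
Characteristic equation: x² - 3x - 4 = 0, which factors as (x - (-1))(x - (4)) = 0.
Roots r₁ = -1, r₂ = 4 (distinct).
General solution: f(n) = A·(-1)^n + B·(4)^n.
From f(0) = 3: A + B = 3.
From f(1) = 8: -A + 4B = 8.
Solving: A = \frac{4}{5}, B = \frac{11}{5}.
So f(n) = \frac{4 \left(-1\right)^{n}}{5} + \frac{11 \cdot 4^{n}}{5}.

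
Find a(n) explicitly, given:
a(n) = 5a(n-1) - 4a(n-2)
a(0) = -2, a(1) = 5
Characteristic equation: x² - 5x + 4 = 0, which factors as (x - (1))(x - (4)) = 0.
Roots r₁ = 1, r₂ = 4 (distinct).
General solution: a(n) = A·(1)^n + B·(4)^n.
From a(0) = -2: A + B = -2.
From a(1) = 5: A + 4B = 5.
Solving: A = - \frac{13}{3}, B = \frac{7}{3}.
So a(n) = \frac{7 \cdot 4^{n}}{3} - \frac{13}{3}.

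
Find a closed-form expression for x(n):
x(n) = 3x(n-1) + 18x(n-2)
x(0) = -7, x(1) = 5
Characteristic equation: x² - 3x - 18 = 0, which factors as (x - (6))(x - (-3)) = 0.
Roots r₁ = 6, r₂ = -3 (distinct).
General solution: x(n) = A·(6)^n + B·(-3)^n.
From x(0) = -7: A + B = -7.
From x(1) = 5: 6A - 3B = 5.
Solving: A = - \frac{16}{9}, B = - \frac{47}{9}.
So x(n) = - \frac{47 \left(-3\right)^{n}}{9} - \frac{16 \cdot 6^{n}}{9}.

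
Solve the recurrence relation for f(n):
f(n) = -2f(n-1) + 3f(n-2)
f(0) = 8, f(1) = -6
Characteristic equation: x² + 2x - 3 = 0, which factors as (x - (-3))(x - (1)) = 0.
Roots r₁ = -3, r₂ = 1 (distinct).
General solution: f(n) = A·(-3)^n + B·(1)^n.
From f(0) = 8: A + B = 8.
From f(1) = -6: -3A + B = -6.
Solving: A = \frac{7}{2}, B = \frac{9}{2}.
So f(n) = \frac{7 \left(-3\right)^{n}}{2} + \frac{9}{2}.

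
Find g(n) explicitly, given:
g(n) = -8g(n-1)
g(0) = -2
This is a homogeneous first-order recurrence with ratio -8.
By induction g(n) = g(0) · (-8)^n = - 2 \left(-8\right)^{n}.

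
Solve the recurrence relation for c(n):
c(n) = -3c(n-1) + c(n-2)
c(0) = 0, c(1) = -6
Characteristic equation: x² + 3x - 1 = 0.
Discriminant Δ = (-3)² + 4·(1) = 13.
Roots r₁,₂ = (-3 ± √13)/2, so r₁ = - \frac{3}{2} + \frac{\sqrt{13}}{2}, r₂ = - \frac{\sqrt{13}}{2} - \frac{3}{2}.
General solution: c(n) = A·r₁^n + B·r₂^n.
From the initial conditions, A + B = 0 and r₁A + r₂B = -6.
Since r₁ - r₂ = √13: A = (-6 - (0)r₂)/√13 = - \frac{6 \sqrt{13}}{13}, and B = 0 - A = \frac{6 \sqrt{13}}{13}.
So c(n) = \left(- \frac{6 \sqrt{13}}{13}\right)\left(- \frac{3}{2} + \frac{\sqrt{13}}{2}\right)^n + \left(\frac{6 \sqrt{13}}{13}\right)\left(- \frac{\sqrt{13}}{2} - \frac{3}{2}\right)^n.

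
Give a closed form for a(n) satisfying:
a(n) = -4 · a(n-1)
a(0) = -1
Pure geometric recurrence with ratio -4.
By induction a(n) = a(0) · (-4)^n = - \left(-4\right)^{n}.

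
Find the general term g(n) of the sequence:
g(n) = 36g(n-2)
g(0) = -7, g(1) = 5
Characteristic equation: x² - 36 = 0, which factors as (x - (-6))(x - (6)) = 0.
Roots r₁ = -6, r₂ = 6 (distinct).
General solution: g(n) = A·(-6)^n + B·(6)^n.
From g(0) = -7: A + B = -7.
From g(1) = 5: -6A + 6B = 5.
Solving: A = - \frac{47}{12}, B = - \frac{37}{12}.
So g(n) = - \frac{47 \left(-6\right)^{n}}{12} - \frac{37 \cdot 6^{n}}{12}.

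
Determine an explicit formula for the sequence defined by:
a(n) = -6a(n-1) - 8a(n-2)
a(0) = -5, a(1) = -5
Characteristic equation: x² + 6x + 8 = 0, which factors as (x - (-4))(x - (-2)) = 0.
Roots r₁ = -4, r₂ = -2 (distinct).
General solution: a(n) = A·(-4)^n + B·(-2)^n.
From a(0) = -5: A + B = -5.
From a(1) = -5: -4A - 2B = -5.
Solving: A = \frac{15}{2}, B = - \frac{25}{2}.
So a(n) = - \frac{25 \left(-2\right)^{n}}{2} + \frac{15 \left(-4\right)^{n}}{2}.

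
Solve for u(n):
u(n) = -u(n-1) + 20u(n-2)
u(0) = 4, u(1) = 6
Characteristic equation: x² + x - 20 = 0, which factors as (x - (4))(x - (-5)) = 0.
Roots r₁ = 4, r₂ = -5 (distinct).
General solution: u(n) = A·(4)^n + B·(-5)^n.
From u(0) = 4: A + B = 4.
From u(1) = 6: 4A - 5B = 6.
Solving: A = \frac{26}{9}, B = \frac{10}{9}.
So u(n) = \frac{10 \left(-5\right)^{n}}{9} + \frac{26 \cdot 4^{n}}{9}.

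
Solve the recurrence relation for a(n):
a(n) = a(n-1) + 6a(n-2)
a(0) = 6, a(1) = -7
Characteristic equation: x² - x - 6 = 0, which factors as (x - (-2))(x - (3)) = 0.
Roots r₁ = -2, r₂ = 3 (distinct).
General solution: a(n) = A·(-2)^n + B·(3)^n.
From a(0) = 6: A + B = 6.
From a(1) = -7: -2A + 3B = -7.
Solving: A = 5, B = 1.
So a(n) = 5 \left(-2\right)^{n} + 3^{n}.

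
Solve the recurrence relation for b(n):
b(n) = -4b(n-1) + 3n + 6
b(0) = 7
First-order linear with linear forcing.
Homogeneous solution: b_h(n) = A·(-4)^n.
Try particular b_p(n) = pn + q. Substituting:
  pn + q = -4(p(n-1) + q) + 3n + 6.
Matching the n-coefficient: p = -4p + 3 ⇒ p = \frac{3}{5}.
Matching constants: q = 4p - 4q + 6 ⇒ q = \frac{42}{25}.
General: b(n) = A·(-4)^n + \frac{3 n}{5} + \frac{42}{25}.
Apply b(0) = 7: A + \frac{42}{25} = 7 ⇒ A = \frac{133}{25}.
So b(n) = \frac{133 \left(-4\right)^{n}}{25} + \frac{3 n}{5} + \frac{42}{25}.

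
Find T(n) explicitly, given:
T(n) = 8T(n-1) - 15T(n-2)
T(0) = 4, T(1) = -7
Characteristic equation: x² - 8x + 15 = 0, which factors as (x - (5))(x - (3)) = 0.
Roots r₁ = 5, r₂ = 3 (distinct).
General solution: T(n) = A·(5)^n + B·(3)^n.
From T(0) = 4: A + B = 4.
From T(1) = -7: 5A + 3B = -7.
Solving: A = - \frac{19}{2}, B = \frac{27}{2}.
So T(n) = \frac{27 \cdot 3^{n}}{2} - \frac{19 \cdot 5^{n}}{2}.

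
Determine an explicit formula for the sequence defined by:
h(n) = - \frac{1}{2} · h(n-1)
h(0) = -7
Pure geometric recurrence with ratio - \frac{1}{2}.
By induction h(n) = h(0) · (- \frac{1}{2})^n = - 7 \left(- \frac{1}{2}\right)^{n}.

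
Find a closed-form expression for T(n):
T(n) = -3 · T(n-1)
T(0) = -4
Pure geometric recurrence with ratio -3.
By induction T(n) = T(0) · (-3)^n = - 4 \left(-3\right)^{n}.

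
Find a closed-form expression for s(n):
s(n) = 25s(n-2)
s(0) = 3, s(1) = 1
Characteristic equation: x² - 25 = 0, which factors as (x - (-5))(x - (5)) = 0.
Roots r₁ = -5, r₂ = 5 (distinct).
General solution: s(n) = A·(-5)^n + B·(5)^n.
From s(0) = 3: A + B = 3.
From s(1) = 1: -5A + 5B = 1.
Solving: A = \frac{7}{5}, B = \frac{8}{5}.
So s(n) = \frac{7 \left(-5\right)^{n}}{5} + \frac{8 \cdot 5^{n}}{5}.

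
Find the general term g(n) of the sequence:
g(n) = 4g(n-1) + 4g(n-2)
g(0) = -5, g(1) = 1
Characteristic equation: x² - 4x - 4 = 0.
Discriminant Δ = (4)² + 4·(4) = 32.
Roots r₁,₂ = (4 ± √32)/2, so r₁ = 2 + 2 \sqrt{2}, r₂ = 2 - 2 \sqrt{2}.
General solution: g(n) = A·r₁^n + B·r₂^n.
From the initial conditions, A + B = -5 and r₁A + r₂B = 1.
Since r₁ - r₂ = √32: A = (1 - (-5)r₂)/√32 = - \frac{5}{2} + \frac{11 \sqrt{2}}{8}, and B = -5 - A = - \frac{5}{2} - \frac{11 \sqrt{2}}{8}.
So g(n) = \left(- \frac{5}{2} + \frac{11 \sqrt{2}}{8}\right)\left(2 + 2 \sqrt{2}\right)^n + \left(- \frac{5}{2} - \frac{11 \sqrt{2}}{8}\right)\left(2 - 2 \sqrt{2}\right)^n.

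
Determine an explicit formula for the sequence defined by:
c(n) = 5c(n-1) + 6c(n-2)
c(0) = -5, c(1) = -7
Characteristic equation: x² - 5x - 6 = 0, which factors as (x - (6))(x - (-1)) = 0.
Roots r₁ = 6, r₂ = -1 (distinct).
General solution: c(n) = A·(6)^n + B·(-1)^n.
From c(0) = -5: A + B = -5.
From c(1) = -7: 6A - B = -7.
Solving: A = - \frac{12}{7}, B = - \frac{23}{7}.
So c(n) = - \frac{23 \left(-1\right)^{n}}{7} - \frac{12 \cdot 6^{n}}{7}.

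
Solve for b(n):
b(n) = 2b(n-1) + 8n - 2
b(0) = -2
First-order linear with linear forcing.
Homogeneous solution: b_h(n) = A·(2)^n.
Try particular b_p(n) = pn + q. Substituting:
  pn + q = 2(p(n-1) + q) + 8n - 2.
Matching the n-coefficient: p = 2p + 8 ⇒ p = -8.
Matching constants: q = -2p + 2q - 2 ⇒ q = -14.
General: b(n) = A·(2)^n - 8 n - 14.
Apply b(0) = -2: A - 14 = -2 ⇒ A = 12.
So b(n) = 12 \cdot 2^{n} - 8 n - 14.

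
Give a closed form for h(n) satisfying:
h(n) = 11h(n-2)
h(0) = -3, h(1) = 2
Characteristic equation: x² - 11 = 0.
Discriminant Δ = (0)² + 4·(11) = 44.
Roots r₁,₂ = (0 ± √44)/2, so r₁ = \sqrt{11}, r₂ = - \sqrt{11}.
General solution: h(n) = A·r₁^n + B·r₂^n.
From the initial conditions, A + B = -3 and r₁A + r₂B = 2.
Since r₁ - r₂ = √44: A = (2 - (-3)r₂)/√44 = - \frac{3}{2} + \frac{\sqrt{11}}{11}, and B = -3 - A = - \frac{3}{2} - \frac{\sqrt{11}}{11}.
So h(n) = \left(- \frac{3}{2} + \frac{\sqrt{11}}{11}\right)\left(\sqrt{11}\right)^n + \left(- \frac{3}{2} - \frac{\sqrt{11}}{11}\right)\left(- \sqrt{11}\right)^n.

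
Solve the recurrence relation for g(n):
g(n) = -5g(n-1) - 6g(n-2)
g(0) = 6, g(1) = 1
Characteristic equation: x² + 5x + 6 = 0, which factors as (x - (-2))(x - (-3)) = 0.
Roots r₁ = -2, r₂ = -3 (distinct).
General solution: g(n) = A·(-2)^n + B·(-3)^n.
From g(0) = 6: A + B = 6.
From g(1) = 1: -2A - 3B = 1.
Solving: A = 19, B = -13.
So g(n) = 19 \left(-2\right)^{n} - 13 \left(-3\right)^{n}.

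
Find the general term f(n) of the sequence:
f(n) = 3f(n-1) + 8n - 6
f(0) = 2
First-order linear with linear forcing.
Homogeneous solution: f_h(n) = A·(3)^n.
Try particular f_p(n) = pn + q. Substituting:
  pn + q = 3(p(n-1) + q) + 8n - 6.
Matching the n-coefficient: p = 3p + 8 ⇒ p = -4.
Matching constants: q = -3p + 3q - 6 ⇒ q = -3.
General: f(n) = A·(3)^n - 4 n - 3.
Apply f(0) = 2: A - 3 = 2 ⇒ A = 5.
So f(n) = 5 \cdot 3^{n} - 4 n - 3.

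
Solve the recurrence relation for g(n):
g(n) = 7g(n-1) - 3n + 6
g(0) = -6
First-order linear with linear forcing.
Homogeneous solution: g_h(n) = A·(7)^n.
Try particular g_p(n) = pn + q. Substituting:
  pn + q = 7(p(n-1) + q) - 3n + 6.
Matching the n-coefficient: p = 7p - 3 ⇒ p = \frac{1}{2}.
Matching constants: q = -7p + 7q + 6 ⇒ q = - \frac{5}{12}.
General: g(n) = A·(7)^n + \frac{n}{2} - \frac{5}{12}.
Apply g(0) = -6: A - \frac{5}{12} = -6 ⇒ A = - \frac{67}{12}.
So g(n) = - \frac{67 \cdot 7^{n}}{12} + \frac{n}{2} - \frac{5}{12}.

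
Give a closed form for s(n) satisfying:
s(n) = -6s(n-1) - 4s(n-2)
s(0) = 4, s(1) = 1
Characteristic equation: x² + 6x + 4 = 0.
Discriminant Δ = (-6)² + 4·(-4) = 20.
Roots r₁,₂ = (-6 ± √20)/2, so r₁ = -3 + \sqrt{5}, r₂ = -3 - \sqrt{5}.
General solution: s(n) = A·r₁^n + B·r₂^n.
From the initial conditions, A + B = 4 and r₁A + r₂B = 1.
Since r₁ - r₂ = √20: A = (1 - (4)r₂)/√20 = 2 + \frac{13 \sqrt{5}}{10}, and B = 4 - A = 2 - \frac{13 \sqrt{5}}{10}.
So s(n) = \left(2 + \frac{13 \sqrt{5}}{10}\right)\left(-3 + \sqrt{5}\right)^n + \left(2 - \frac{13 \sqrt{5}}{10}\right)\left(-3 - \sqrt{5}\right)^n.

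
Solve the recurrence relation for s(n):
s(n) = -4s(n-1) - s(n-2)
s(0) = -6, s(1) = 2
Characteristic equation: x² + 4x + 1 = 0.
Discriminant Δ = (-4)² + 4·(-1) = 12.
Roots r₁,₂ = (-4 ± √12)/2, so r₁ = -2 + \sqrt{3}, r₂ = -2 - \sqrt{3}.
General solution: s(n) = A·r₁^n + B·r₂^n.
From the initial conditions, A + B = -6 and r₁A + r₂B = 2.
Since r₁ - r₂ = √12: A = (2 - (-6)r₂)/√12 = -3 - \frac{5 \sqrt{3}}{3}, and B = -6 - A = -3 + \frac{5 \sqrt{3}}{3}.
So s(n) = \left(-3 - \frac{5 \sqrt{3}}{3}\right)\left(-2 + \sqrt{3}\right)^n + \left(-3 + \frac{5 \sqrt{3}}{3}\right)\left(-2 - \sqrt{3}\right)^n.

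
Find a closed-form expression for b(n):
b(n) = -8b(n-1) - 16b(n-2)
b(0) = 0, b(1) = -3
Characteristic equation: x² + 8x + 16 = 0, which is (x - (-4))².
Repeated root r = -4.
General solution: b(n) = (A + Bn)·(-4)^n.
From b(0) = 0: A = 0.
From b(1) = -3: (A + B)·(-4) = -3 ⇒ B = \frac{3}{4}.
So b(n) = \left(\frac{3 n}{4}\right) \cdot (-4)^n.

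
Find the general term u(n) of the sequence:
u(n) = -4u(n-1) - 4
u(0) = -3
First-order linear non-homogeneous.
Homogeneous solution: u_h(n) = A·(-4)^n.
Try constant particular solution u_p = K: K = -4K - 4 ⇒ K = - \frac{4}{5}.
General: u(n) = A·(-4)^n - \frac{4}{5}.
Apply u(0) = -3: A - \frac{4}{5} = -3 ⇒ A = - \frac{11}{5}.
So u(n) = - \frac{11 \left(-4\right)^{n}}{5} - \frac{4}{5}.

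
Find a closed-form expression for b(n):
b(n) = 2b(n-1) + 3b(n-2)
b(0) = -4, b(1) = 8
Characteristic equation: x² - 2x - 3 = 0, which factors as (x - (-1))(x - (3)) = 0.
Roots r₁ = -1, r₂ = 3 (distinct).
General solution: b(n) = A·(-1)^n + B·(3)^n.
From b(0) = -4: A + B = -4.
From b(1) = 8: -A + 3B = 8.
Solving: A = -5, B = 1.
So b(n) = - 5 \left(-1\right)^{n} + 3^{n}.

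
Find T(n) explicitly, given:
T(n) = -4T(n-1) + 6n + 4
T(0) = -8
First-order linear with linear forcing.
Homogeneous solution: T_h(n) = A·(-4)^n.
Try particular T_p(n) = pn + q. Substituting:
  pn + q = -4(p(n-1) + q) + 6n + 4.
Matching the n-coefficient: p = -4p + 6 ⇒ p = \frac{6}{5}.
Matching constants: q = 4p - 4q + 4 ⇒ q = \frac{44}{25}.
General: T(n) = A·(-4)^n + \frac{6 n}{5} + \frac{44}{25}.
Apply T(0) = -8: A + \frac{44}{25} = -8 ⇒ A = - \frac{244}{25}.
So T(n) = - \frac{244 \left(-4\right)^{n}}{25} + \frac{6 n}{5} + \frac{44}{25}.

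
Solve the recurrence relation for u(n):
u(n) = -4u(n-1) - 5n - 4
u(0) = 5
First-order linear with linear forcing.
Homogeneous solution: u_h(n) = A·(-4)^n.
Try particular u_p(n) = pn + q. Substituting:
  pn + q = -4(p(n-1) + q) - 5n - 4.
Matching the n-coefficient: p = -4p - 5 ⇒ p = -1.
Matching constants: q = 4p - 4q - 4 ⇒ q = - \frac{8}{5}.
General: u(n) = A·(-4)^n - n - \frac{8}{5}.
Apply u(0) = 5: A - \frac{8}{5} = 5 ⇒ A = \frac{33}{5}.
So u(n) = \frac{33 \left(-4\right)^{n}}{5} - n - \frac{8}{5}.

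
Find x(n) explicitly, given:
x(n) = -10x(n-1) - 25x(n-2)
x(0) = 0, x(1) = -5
Characteristic equation: x² + 10x + 25 = 0, which is (x - (-5))².
Repeated root r = -5.
General solution: x(n) = (A + Bn)·(-5)^n.
From x(0) = 0: A = 0.
From x(1) = -5: (A + B)·(-5) = -5 ⇒ B = 1.
So x(n) = \left(n\right) \cdot (-5)^n.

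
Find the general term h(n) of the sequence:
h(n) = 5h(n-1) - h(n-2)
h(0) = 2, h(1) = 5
Characteristic equation: x² - 5x + 1 = 0.
Discriminant Δ = (5)² + 4·(-1) = 21.
Roots r₁,₂ = (5 ± √21)/2, so r₁ = \frac{\sqrt{21}}{2} + \frac{5}{2}, r₂ = \frac{5}{2} - \frac{\sqrt{21}}{2}.
General solution: h(n) = A·r₁^n + B·r₂^n.
From the initial conditions, A + B = 2 and r₁A + r₂B = 5.
Since r₁ - r₂ = √21: A = (5 - (2)r₂)/√21 = 1, and B = 2 - A = 1.
So h(n) = \left(1\right)\left(\frac{\sqrt{21}}{2} + \frac{5}{2}\right)^n + \left(1\right)\left(\frac{5}{2} - \frac{\sqrt{21}}{2}\right)^n.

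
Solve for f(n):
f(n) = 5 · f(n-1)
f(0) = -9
Pure geometric recurrence with ratio 5.
By induction f(n) = f(0) · (5)^n = - 9 \cdot 5^{n}.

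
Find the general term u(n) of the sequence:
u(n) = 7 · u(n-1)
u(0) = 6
Pure geometric recurrence with ratio 7.
By induction u(n) = u(0) · (7)^n = 6 \cdot 7^{n}.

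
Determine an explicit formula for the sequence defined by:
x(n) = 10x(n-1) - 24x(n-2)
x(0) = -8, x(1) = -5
Characteristic equation: x² - 10x + 24 = 0, which factors as (x - (4))(x - (6)) = 0.
Roots r₁ = 4, r₂ = 6 (distinct).
General solution: x(n) = A·(4)^n + B·(6)^n.
From x(0) = -8: A + B = -8.
From x(1) = -5: 4A + 6B = -5.
Solving: A = - \frac{43}{2}, B = \frac{27}{2}.
So x(n) = - \frac{43 \cdot 4^{n}}{2} + \frac{27 \cdot 6^{n}}{2}.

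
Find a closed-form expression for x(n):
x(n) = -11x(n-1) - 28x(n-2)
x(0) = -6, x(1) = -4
Characteristic equation: x² + 11x + 28 = 0, which factors as (x - (-7))(x - (-4)) = 0.
Roots r₁ = -7, r₂ = -4 (distinct).
General solution: x(n) = A·(-7)^n + B·(-4)^n.
From x(0) = -6: A + B = -6.
From x(1) = -4: -7A - 4B = -4.
Solving: A = \frac{28}{3}, B = - \frac{46}{3}.
So x(n) = - \frac{46 \left(-4\right)^{n}}{3} + \frac{28 \left(-7\right)^{n}}{3}.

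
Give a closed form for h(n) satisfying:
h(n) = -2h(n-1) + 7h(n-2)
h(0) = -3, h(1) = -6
Characteristic equation: x² + 2x - 7 = 0.
Discriminant Δ = (-2)² + 4·(7) = 32.
Roots r₁,₂ = (-2 ± √32)/2, so r₁ = -1 + 2 \sqrt{2}, r₂ = - 2 \sqrt{2} - 1.
General solution: h(n) = A·r₁^n + B·r₂^n.
From the initial conditions, A + B = -3 and r₁A + r₂B = -6.
Since r₁ - r₂ = √32: A = (-6 - (-3)r₂)/√32 = - \frac{9 \sqrt{2}}{8} - \frac{3}{2}, and B = -3 - A = - \frac{3}{2} + \frac{9 \sqrt{2}}{8}.
So h(n) = \left(- \frac{9 \sqrt{2}}{8} - \frac{3}{2}\right)\left(-1 + 2 \sqrt{2}\right)^n + \left(- \frac{3}{2} + \frac{9 \sqrt{2}}{8}\right)\left(- 2 \sqrt{2} - 1\right)^n.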